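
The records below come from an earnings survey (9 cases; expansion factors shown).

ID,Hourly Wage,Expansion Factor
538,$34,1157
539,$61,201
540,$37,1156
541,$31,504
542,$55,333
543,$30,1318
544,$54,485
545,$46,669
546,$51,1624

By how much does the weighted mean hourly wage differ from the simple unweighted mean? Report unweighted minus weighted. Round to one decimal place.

3.0

Unweighted sum = 399
Unweighted mean = 399 / 9 = 44.333333
Weighted sum = 34×1157 + 61×201 + 37×1156 + 31×504 + 55×333 + 30×1318 + 54×485 + 46×669 + 51×1624
  = 39338 + 12261 + 42772 + 15624 + 18315 + 39540 + 26190 + 30774 + 82824 = 307638
Sum of weights = 1157 + 201 + 1156 + 504 + 333 + 1318 + 485 + 669 + 1624 = 7447
Weighted mean = 307638 / 7447 = 41.310326
Difference (unweighted minus weighted) = 3.023007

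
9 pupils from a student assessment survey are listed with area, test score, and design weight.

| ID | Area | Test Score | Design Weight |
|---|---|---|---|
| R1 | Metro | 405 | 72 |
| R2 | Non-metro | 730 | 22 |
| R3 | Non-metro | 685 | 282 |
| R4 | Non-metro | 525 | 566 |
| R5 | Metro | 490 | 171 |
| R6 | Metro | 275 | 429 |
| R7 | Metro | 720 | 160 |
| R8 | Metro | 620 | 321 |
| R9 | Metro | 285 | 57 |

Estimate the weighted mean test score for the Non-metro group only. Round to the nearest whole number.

Non-metro rows: R2, R3, R4
Weighted sum = 730×22 + 685×282 + 525×566
  = 16060 + 193170 + 297150 = 506380
Sum of weights = 22 + 282 + 566 = 870
Weighted mean = 506380 / 870 = 582.04598

582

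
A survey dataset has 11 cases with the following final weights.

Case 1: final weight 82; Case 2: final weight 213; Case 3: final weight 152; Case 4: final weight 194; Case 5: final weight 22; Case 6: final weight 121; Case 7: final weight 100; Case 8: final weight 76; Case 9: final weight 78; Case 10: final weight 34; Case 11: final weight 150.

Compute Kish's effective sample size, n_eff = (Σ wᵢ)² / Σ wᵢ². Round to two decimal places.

8.61

Σ wᵢ = 1222
Σ wᵢ² = 173474
n_eff = 1222² / 173474 = 1493284 / 173474 = 8.6081142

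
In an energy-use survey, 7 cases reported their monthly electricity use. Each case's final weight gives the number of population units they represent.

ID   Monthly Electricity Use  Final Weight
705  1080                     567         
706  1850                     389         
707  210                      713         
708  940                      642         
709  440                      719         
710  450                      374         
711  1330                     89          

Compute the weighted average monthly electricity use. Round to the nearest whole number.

770

Weighted sum = 1080×567 + 1850×389 + 210×713 + 940×642 + 440×719 + 450×374 + 1330×89
  = 612360 + 719650 + 149730 + 603480 + 316360 + 168300 + 118370 = 2688250
Sum of weights = 567 + 389 + 713 + 642 + 719 + 374 + 89 = 3493
Weighted mean = 2688250 / 3493 = 769.61065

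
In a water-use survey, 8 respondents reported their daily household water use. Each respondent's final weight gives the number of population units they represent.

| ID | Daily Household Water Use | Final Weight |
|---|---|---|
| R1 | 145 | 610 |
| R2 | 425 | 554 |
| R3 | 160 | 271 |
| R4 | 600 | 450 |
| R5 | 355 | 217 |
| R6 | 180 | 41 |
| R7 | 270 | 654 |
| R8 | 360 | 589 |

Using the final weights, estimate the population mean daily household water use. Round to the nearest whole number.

328

Weighted sum = 145×610 + 425×554 + 160×271 + 600×450 + 355×217 + 180×41 + 270×654 + 360×589
  = 88450 + 235450 + 43360 + 270000 + 77035 + 7380 + 176580 + 212040 = 1110295
Sum of weights = 610 + 554 + 271 + 450 + 217 + 41 + 654 + 589 = 3386
Weighted mean = 1110295 / 3386 = 327.90756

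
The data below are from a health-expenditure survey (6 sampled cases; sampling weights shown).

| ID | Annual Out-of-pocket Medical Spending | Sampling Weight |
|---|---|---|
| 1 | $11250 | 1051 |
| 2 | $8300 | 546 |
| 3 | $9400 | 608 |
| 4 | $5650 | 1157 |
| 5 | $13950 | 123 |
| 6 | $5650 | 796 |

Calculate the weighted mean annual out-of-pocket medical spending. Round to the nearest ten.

8130

Weighted sum = 11250×1051 + 8300×546 + 9400×608 + 5650×1157 + 13950×123 + 5650×796
  = 34821050
Sum of weights = 1051 + 546 + 608 + 1157 + 123 + 796 = 4281
Weighted mean = 34821050 / 4281 = 8133.8589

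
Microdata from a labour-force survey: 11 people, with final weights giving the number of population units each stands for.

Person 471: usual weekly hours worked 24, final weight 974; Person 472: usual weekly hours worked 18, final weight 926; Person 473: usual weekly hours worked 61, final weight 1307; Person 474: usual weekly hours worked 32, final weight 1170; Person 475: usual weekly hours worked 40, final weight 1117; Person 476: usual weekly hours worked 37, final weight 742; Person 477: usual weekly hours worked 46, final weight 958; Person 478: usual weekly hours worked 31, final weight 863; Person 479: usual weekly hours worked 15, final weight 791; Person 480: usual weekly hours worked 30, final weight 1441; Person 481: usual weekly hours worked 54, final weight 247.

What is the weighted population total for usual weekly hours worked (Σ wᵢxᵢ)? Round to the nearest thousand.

369000

Weighted total = 24×974 + 18×926 + 61×1307 + 32×1170 + 40×1117 + 37×742 + 46×958 + 31×863 + 15×791 + 30×1441 + 54×247
  = 23376 + 16668 + 79727 + 37440 + 44680 + 27454 + 44068 + 26753 + 11865 + 43230 + 13338 = 368599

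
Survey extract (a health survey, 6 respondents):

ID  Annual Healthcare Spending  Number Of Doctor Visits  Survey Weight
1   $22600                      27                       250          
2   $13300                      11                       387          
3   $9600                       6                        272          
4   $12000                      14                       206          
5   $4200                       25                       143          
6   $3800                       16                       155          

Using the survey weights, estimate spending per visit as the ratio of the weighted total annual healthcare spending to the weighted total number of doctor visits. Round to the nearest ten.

790

Σ wᵢ·y = 22600×250 + 13300×387 + 9600×272 + 12000×206 + 4200×143 + 3800×155
  = 5650000 + 5147100 + 2611200 + 2472000 + 600600 + 589000 = 17069900
Σ wᵢ·x = 27×250 + 11×387 + 6×272 + 14×206 + 25×143 + 16×155
  = 6750 + 4257 + 1632 + 2884 + 3575 + 2480 = 21578
Ratio = 17069900 / 21578 = 791.07888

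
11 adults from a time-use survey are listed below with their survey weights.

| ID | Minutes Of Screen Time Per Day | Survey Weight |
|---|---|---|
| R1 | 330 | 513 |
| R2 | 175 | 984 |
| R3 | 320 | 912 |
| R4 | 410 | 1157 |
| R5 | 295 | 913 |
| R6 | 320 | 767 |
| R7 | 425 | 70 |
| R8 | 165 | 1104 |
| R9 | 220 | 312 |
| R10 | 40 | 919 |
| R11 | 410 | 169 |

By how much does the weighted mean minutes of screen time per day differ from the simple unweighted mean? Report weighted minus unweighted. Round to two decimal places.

-25.81

Unweighted sum = 3110
Unweighted mean = 3110 / 11 = 282.72727
Weighted sum = 330×513 + 175×984 + 320×912 + 410×1157 + 295×913 + 320×767 + 425×70 + 165×1104 + 220×312 + 40×919 + 410×169
  = 169290 + 172200 + 291840 + 474370 + 269335 + 245440 + 29750 + 182160 + 68640 + 36760 + 69290 = 2009075
Sum of weights = 513 + 984 + 912 + 1157 + 913 + 767 + 70 + 1104 + 312 + 919 + 169 = 7820
Weighted mean = 2009075 / 7820 = 256.91496
Difference (weighted minus unweighted) = -25.812311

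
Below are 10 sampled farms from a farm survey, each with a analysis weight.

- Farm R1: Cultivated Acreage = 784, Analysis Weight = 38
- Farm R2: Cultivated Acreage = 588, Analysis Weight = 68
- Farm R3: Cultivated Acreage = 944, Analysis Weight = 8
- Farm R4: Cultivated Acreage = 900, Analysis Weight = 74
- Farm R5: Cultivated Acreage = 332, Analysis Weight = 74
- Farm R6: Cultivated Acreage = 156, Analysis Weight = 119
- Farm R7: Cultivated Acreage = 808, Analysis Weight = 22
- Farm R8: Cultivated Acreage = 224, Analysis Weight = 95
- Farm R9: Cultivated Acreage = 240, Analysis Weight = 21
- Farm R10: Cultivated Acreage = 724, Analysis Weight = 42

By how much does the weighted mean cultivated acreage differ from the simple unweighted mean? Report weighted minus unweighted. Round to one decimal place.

Unweighted sum = 784 + 588 + 944 + 900 + 332 + 156 + 808 + 224 + 240 + 724 = 5700
Unweighted mean = 5700 / 10 = 570
Weighted sum = 784×38 + 588×68 + 944×8 + 900×74 + 332×74 + 156×119 + 808×22 + 224×95 + 240×21 + 724×42
  = 29792 + 39984 + 7552 + 66600 + 24568 + 18564 + 17776 + 21280 + 5040 + 30408 = 261564
Sum of weights = 38 + 68 + 8 + 74 + 74 + 119 + 22 + 95 + 21 + 42 = 561
Weighted mean = 261564 / 561 = 466.24599
Difference (weighted minus unweighted) = -103.75401

-103.8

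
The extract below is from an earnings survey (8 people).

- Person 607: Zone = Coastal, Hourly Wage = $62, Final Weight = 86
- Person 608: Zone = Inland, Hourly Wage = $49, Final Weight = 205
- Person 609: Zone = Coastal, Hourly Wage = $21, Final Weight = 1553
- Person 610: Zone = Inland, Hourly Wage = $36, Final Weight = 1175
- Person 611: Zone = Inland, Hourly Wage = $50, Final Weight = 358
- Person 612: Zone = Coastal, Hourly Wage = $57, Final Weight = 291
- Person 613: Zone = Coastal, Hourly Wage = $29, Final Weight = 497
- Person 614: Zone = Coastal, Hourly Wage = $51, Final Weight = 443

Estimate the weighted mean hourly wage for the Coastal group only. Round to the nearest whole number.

Coastal rows: 607, 609, 612, 613, 614
Weighted sum = 62×86 + 21×1553 + 57×291 + 29×497 + 51×443
  = 5332 + 32613 + 16587 + 14413 + 22593 = 91538
Sum of weights = 86 + 1553 + 291 + 497 + 443 = 2870
Weighted mean = 91538 / 2870 = 31.894774

32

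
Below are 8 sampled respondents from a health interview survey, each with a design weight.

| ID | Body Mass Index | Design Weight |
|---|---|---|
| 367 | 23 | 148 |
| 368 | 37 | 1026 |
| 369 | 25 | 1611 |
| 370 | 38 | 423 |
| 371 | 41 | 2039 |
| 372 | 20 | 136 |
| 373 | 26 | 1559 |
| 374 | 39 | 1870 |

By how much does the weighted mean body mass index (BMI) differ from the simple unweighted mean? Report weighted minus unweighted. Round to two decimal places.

2.64

Unweighted sum = 23 + 37 + 25 + 38 + 41 + 20 + 26 + 39 = 249
Unweighted mean = 249 / 8 = 31.125
Weighted sum = 297498
Sum of weights = 8812
Weighted mean = 297498 / 8812 = 33.760554
Difference (weighted minus unweighted) = 2.6355538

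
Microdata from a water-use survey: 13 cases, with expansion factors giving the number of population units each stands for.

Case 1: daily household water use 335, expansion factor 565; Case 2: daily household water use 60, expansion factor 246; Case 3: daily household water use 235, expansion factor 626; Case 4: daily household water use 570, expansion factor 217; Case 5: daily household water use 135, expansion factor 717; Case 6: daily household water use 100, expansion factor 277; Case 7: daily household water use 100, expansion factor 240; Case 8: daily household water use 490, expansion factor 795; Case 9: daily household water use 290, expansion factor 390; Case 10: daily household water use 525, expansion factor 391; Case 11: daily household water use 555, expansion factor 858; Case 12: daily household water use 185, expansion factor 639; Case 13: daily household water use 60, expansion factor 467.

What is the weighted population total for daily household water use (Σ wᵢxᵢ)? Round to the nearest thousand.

1954000

Weighted total = 1953680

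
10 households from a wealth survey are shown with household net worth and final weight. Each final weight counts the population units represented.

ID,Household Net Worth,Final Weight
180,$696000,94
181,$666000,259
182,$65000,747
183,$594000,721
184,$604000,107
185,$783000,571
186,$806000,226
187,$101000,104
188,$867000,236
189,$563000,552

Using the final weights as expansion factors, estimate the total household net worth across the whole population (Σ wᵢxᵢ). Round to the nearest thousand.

Weighted total = 696000×94 + 666000×259 + 65000×747 + 594000×721 + 604000×107 + 783000×571 + 806000×226 + 101000×104 + 867000×236 + 563000×552
  = 65424000 + 172494000 + 48555000 + 428274000 + 64628000 + 447093000 + 182156000 + 10504000 + 204612000 + 310776000 = 1934516000

1934516000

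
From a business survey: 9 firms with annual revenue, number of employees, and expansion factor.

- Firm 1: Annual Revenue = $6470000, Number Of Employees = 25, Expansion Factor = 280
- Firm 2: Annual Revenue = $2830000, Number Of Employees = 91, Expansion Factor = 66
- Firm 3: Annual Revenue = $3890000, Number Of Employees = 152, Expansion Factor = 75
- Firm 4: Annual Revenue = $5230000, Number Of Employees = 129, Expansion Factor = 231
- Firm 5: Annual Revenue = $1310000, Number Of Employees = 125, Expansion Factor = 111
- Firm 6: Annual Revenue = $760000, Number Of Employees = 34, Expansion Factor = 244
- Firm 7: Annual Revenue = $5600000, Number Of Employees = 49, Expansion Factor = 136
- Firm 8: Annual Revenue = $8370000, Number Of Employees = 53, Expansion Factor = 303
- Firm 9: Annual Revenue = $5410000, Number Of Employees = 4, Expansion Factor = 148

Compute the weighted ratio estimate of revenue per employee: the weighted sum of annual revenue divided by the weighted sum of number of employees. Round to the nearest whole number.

79521

Σ wᵢ·y = 7927500000
Σ wᵢ·x = 25×280 + 91×66 + 152×75 + 129×231 + 125×111 + 34×244 + 49×136 + 53×303 + 4×148
  = 7000 + 6006 + 11400 + 29799 + 13875 + 8296 + 6664 + 16059 + 592 = 99691
Ratio = 7927500000 / 99691 = 79520.719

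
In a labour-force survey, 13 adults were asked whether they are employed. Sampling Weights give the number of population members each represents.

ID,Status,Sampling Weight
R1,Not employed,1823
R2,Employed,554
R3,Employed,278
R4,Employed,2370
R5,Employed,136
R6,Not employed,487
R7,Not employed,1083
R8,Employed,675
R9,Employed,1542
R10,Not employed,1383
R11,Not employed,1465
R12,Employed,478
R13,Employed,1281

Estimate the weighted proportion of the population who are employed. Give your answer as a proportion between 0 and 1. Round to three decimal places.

Sum of weights for 'Employed' = 554 + 278 + 2370 + 136 + 675 + 1542 + 478 + 1281 = 7314
Total weight = 13555
Weighted proportion = 7314 / 13555 = 0.53957949

0.540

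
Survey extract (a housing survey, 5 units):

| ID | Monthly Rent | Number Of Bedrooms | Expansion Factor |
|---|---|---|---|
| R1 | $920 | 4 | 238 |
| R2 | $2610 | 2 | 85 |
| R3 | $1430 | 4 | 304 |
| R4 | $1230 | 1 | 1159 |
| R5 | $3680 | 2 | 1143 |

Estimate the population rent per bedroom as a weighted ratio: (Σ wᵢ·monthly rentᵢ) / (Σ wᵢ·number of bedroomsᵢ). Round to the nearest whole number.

1125

Σ wᵢ·y = 920×238 + 2610×85 + 1430×304 + 1230×1159 + 3680×1143
  = 218960 + 221850 + 434720 + 1425570 + 4206240 = 6507340
Σ wᵢ·x = 4×238 + 2×85 + 4×304 + 1×1159 + 2×1143
  = 952 + 170 + 1216 + 1159 + 2286 = 5783
Ratio = 6507340 / 5783 = 1125.2533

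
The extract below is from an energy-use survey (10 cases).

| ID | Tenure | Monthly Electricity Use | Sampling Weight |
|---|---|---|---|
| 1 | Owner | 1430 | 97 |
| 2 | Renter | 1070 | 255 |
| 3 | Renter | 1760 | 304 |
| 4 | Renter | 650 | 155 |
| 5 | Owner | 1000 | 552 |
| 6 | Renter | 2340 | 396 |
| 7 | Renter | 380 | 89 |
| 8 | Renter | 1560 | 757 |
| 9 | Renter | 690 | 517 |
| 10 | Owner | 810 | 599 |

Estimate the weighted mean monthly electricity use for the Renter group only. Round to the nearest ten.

1380

Renter rows: 2, 3, 4, 6, 7, 8, 9
Weighted sum = 1070×255 + 1760×304 + 650×155 + 2340×396 + 380×89 + 1560×757 + 690×517
  = 272850 + 535040 + 100750 + 926640 + 33820 + 1180920 + 356730 = 3406750
Sum of weights = 2473
Weighted mean = 3406750 / 2473 = 1377.5778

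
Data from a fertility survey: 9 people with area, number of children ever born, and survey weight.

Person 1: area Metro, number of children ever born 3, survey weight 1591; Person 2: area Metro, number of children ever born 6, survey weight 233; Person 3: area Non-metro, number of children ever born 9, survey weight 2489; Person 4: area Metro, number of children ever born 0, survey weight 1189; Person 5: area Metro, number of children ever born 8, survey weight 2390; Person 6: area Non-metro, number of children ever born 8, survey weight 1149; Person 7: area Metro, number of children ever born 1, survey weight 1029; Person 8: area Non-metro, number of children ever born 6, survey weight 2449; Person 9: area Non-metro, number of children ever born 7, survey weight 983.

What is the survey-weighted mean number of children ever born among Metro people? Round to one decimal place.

4.1

Metro rows: 1, 2, 4, 5, 7
Weighted sum = 3×1591 + 6×233 + 0×1189 + 8×2390 + 1×1029
  = 4773 + 1398 + 0 + 19120 + 1029 = 26320
Sum of weights = 1591 + 233 + 1189 + 2390 + 1029 = 6432
Weighted mean = 26320 / 6432 = 4.0920398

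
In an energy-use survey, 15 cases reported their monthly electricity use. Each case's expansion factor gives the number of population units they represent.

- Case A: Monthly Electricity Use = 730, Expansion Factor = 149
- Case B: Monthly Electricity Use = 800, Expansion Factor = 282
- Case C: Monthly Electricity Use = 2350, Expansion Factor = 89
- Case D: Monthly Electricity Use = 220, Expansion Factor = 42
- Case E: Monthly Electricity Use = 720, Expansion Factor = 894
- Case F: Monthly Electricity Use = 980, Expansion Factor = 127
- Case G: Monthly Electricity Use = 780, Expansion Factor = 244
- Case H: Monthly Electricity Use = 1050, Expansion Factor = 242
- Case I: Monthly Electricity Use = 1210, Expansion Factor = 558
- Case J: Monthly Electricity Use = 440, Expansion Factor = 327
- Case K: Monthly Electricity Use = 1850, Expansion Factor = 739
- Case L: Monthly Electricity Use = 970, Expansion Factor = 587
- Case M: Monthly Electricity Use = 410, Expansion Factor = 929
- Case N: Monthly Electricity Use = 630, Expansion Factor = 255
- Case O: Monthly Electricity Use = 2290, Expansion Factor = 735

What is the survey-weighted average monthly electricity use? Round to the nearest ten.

1090

Weighted sum = 6745610
Sum of weights = 6199
Weighted mean = 6745610 / 6199 = 1088.1771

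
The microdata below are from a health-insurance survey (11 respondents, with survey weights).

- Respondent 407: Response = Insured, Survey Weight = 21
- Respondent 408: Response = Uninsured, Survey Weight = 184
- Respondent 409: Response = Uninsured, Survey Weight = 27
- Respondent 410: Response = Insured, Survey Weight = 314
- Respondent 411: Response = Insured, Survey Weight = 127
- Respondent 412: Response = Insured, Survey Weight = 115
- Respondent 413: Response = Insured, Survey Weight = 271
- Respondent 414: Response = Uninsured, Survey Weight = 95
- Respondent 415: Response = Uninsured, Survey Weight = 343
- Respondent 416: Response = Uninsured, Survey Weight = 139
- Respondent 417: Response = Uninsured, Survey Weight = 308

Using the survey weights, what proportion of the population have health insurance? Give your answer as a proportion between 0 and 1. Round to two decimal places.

0.44

Sum of weights for 'Insured' = 21 + 314 + 127 + 115 + 271 = 848
Total weight = 21 + 184 + 27 + 314 + 127 + 115 + 271 + 95 + 343 + 139 + 308 = 1944
Weighted proportion = 848 / 1944 = 0.43621399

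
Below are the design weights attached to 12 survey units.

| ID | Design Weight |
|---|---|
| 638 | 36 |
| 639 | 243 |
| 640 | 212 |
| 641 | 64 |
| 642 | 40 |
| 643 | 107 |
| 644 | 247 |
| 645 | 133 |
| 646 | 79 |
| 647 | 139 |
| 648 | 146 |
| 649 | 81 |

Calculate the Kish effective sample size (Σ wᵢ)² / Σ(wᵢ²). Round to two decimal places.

Σ wᵢ = 36 + 243 + 212 + 64 + 40 + 107 + 247 + 133 + 79 + 139 + 146 + 81 = 1527
Σ wᵢ² = 254571
n_eff = 1527² / 254571 = 2331729 / 254571 = 9.1594447

9.16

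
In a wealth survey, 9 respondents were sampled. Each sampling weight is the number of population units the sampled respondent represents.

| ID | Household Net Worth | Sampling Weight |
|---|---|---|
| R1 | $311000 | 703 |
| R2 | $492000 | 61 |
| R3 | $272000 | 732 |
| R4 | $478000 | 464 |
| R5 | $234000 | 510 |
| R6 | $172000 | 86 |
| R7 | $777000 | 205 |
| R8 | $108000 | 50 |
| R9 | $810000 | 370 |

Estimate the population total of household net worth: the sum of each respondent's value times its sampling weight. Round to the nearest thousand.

1268058000

Weighted total = 311000×703 + 492000×61 + 272000×732 + 478000×464 + 234000×510 + 172000×86 + 777000×205 + 108000×50 + 810000×370
  = 218633000 + 30012000 + 199104000 + 221792000 + 119340000 + 14792000 + 159285000 + 5400000 + 299700000 = 1268058000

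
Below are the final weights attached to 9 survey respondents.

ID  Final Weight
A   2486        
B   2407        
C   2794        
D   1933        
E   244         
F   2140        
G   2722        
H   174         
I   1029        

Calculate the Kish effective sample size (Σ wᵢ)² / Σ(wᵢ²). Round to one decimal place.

Σ wᵢ = 2486 + 2407 + 2794 + 1933 + 244 + 2140 + 2722 + 174 + 1029 = 15929
Σ wᵢ² = 6180196 + 5793649 + 7806436 + 3736489 + 59536 + 4579600 + 7409284 + 30276 + 1058841 = 36654307
n_eff = 15929² / 36654307 = 253733041 / 36654307 = 6.9223254

6.9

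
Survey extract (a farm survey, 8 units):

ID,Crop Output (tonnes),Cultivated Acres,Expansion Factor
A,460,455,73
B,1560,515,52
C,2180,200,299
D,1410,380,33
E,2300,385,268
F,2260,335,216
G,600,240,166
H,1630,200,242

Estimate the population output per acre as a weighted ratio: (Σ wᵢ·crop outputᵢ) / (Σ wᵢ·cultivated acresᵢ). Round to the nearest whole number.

6

Σ wᵢ·y = 460×73 + 1560×52 + 2180×299 + 1410×33 + 2300×268 + 2260×216 + 600×166 + 1630×242
  = 33580 + 81120 + 651820 + 46530 + 616400 + 488160 + 99600 + 394460 = 2411670
Σ wᵢ·x = 455×73 + 515×52 + 200×299 + 380×33 + 385×268 + 335×216 + 240×166 + 200×242
  = 33215 + 26780 + 59800 + 12540 + 103180 + 72360 + 39840 + 48400 = 396115
Ratio = 2411670 / 396115 = 6.0883077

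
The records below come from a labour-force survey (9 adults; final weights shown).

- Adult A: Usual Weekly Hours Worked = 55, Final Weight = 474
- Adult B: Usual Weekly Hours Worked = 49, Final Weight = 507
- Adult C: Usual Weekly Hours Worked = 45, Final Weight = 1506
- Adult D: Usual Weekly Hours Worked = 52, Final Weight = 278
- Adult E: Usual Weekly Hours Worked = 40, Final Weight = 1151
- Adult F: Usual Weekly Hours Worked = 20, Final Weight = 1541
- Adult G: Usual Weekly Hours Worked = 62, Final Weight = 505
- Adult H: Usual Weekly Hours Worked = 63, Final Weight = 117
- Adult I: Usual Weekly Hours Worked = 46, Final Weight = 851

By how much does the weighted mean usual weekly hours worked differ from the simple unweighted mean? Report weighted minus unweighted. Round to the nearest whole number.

-6

Unweighted sum = 432
Unweighted mean = 432 / 9 = 48
Weighted sum = 55×474 + 49×507 + 45×1506 + 52×278 + 40×1151 + 20×1541 + 62×505 + 63×117 + 46×851
  = 287826
Sum of weights = 474 + 507 + 1506 + 278 + 1151 + 1541 + 505 + 117 + 851 = 6930
Weighted mean = 287826 / 6930 = 41.533333
Difference (weighted minus unweighted) = -6.4666667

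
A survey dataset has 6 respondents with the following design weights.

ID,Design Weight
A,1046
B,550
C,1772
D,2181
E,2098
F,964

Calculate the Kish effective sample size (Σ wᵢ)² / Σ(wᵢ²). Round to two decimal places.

Σ wᵢ = 1046 + 550 + 1772 + 2181 + 2098 + 964 = 8611
Σ wᵢ² = 1094116 + 302500 + 3139984 + 4756761 + 4401604 + 929296 = 14624261
n_eff = 8611² / 14624261 = 74149321 / 14624261 = 5.0702952

5.07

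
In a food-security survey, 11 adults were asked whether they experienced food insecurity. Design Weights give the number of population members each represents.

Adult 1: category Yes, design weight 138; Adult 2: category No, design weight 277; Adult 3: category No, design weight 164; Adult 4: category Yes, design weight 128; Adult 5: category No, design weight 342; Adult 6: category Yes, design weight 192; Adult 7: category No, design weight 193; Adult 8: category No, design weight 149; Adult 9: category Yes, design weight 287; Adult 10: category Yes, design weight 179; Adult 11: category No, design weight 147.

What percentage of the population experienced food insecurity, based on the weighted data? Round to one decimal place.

42.1

Sum of weights for 'Yes' = 138 + 128 + 192 + 287 + 179 = 924
Total weight = 138 + 277 + 164 + 128 + 342 + 192 + 193 + 149 + 287 + 179 + 147 = 2196
Weighted proportion = 924 / 2196 = 0.42076503 → 42.076503%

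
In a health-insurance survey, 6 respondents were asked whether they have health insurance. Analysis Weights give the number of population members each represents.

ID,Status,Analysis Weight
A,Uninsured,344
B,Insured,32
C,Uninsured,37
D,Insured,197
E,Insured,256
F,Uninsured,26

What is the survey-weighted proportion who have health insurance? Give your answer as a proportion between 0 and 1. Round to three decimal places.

0.544

Sum of weights for 'Insured' = 32 + 197 + 256 = 485
Total weight = 892
Weighted proportion = 485 / 892 = 0.54372197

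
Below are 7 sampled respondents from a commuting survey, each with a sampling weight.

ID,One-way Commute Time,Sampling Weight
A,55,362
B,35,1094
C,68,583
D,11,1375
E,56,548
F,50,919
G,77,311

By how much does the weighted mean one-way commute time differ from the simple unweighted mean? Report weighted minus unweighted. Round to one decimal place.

-9.2

Unweighted sum = 55 + 35 + 68 + 11 + 56 + 50 + 77 = 352
Unweighted mean = 352 / 7 = 50.285714
Weighted sum = 55×362 + 35×1094 + 68×583 + 11×1375 + 56×548 + 50×919 + 77×311
  = 213554
Sum of weights = 362 + 1094 + 583 + 1375 + 548 + 919 + 311 = 5192
Weighted mean = 213554 / 5192 = 41.131356
Difference (weighted minus unweighted) = -9.1543584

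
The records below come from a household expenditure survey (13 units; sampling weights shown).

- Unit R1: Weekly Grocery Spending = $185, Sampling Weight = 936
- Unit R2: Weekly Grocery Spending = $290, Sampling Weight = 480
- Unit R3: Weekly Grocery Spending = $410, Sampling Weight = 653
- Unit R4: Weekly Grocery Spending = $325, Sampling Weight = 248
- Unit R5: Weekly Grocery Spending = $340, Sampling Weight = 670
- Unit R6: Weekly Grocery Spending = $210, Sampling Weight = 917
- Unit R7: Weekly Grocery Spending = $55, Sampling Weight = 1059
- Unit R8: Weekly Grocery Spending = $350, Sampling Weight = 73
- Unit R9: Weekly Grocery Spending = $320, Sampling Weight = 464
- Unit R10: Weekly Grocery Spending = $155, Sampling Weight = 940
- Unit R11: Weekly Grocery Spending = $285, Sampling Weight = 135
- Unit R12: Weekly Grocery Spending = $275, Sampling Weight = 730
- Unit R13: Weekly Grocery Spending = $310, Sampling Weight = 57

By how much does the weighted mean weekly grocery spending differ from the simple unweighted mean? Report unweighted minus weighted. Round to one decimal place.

Unweighted sum = 3510
Unweighted mean = 3510 / 13 = 270
Weighted sum = 1715930
Sum of weights = 7362
Weighted mean = 1715930 / 7362 = 233.07933
Difference (unweighted minus weighted) = 36.920674

36.9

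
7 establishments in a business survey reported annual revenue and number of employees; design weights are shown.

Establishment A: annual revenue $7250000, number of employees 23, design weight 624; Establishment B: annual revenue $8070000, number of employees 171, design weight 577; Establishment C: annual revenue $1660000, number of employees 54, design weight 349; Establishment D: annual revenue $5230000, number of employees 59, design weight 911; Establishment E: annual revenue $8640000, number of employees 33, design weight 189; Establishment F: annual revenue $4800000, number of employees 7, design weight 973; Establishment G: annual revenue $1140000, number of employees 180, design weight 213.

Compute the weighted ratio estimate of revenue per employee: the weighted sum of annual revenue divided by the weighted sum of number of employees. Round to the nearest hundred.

Σ wᵢ·y = 7250000×624 + 8070000×577 + 1660000×349 + 5230000×911 + 8640000×189 + 4800000×973 + 1140000×213
  = 4524000000 + 4656390000 + 579340000 + 4764530000 + 1632960000 + 4670400000 + 242820000 = 21070440000
Σ wᵢ·x = 23×624 + 171×577 + 54×349 + 59×911 + 33×189 + 7×973 + 180×213
  = 14352 + 98667 + 18846 + 53749 + 6237 + 6811 + 38340 = 237002
Ratio = 21070440000 / 237002 = 88904.06

88900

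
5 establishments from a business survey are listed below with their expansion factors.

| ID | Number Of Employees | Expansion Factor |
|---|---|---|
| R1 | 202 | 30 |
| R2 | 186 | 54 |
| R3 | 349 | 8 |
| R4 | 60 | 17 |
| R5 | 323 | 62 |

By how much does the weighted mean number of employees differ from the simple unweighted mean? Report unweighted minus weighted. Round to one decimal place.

-9.6

Unweighted sum = 202 + 186 + 349 + 60 + 323 = 1120
Unweighted mean = 1120 / 5 = 224
Weighted sum = 39942
Sum of weights = 171
Weighted mean = 39942 / 171 = 233.57895
Difference (unweighted minus weighted) = -9.5789474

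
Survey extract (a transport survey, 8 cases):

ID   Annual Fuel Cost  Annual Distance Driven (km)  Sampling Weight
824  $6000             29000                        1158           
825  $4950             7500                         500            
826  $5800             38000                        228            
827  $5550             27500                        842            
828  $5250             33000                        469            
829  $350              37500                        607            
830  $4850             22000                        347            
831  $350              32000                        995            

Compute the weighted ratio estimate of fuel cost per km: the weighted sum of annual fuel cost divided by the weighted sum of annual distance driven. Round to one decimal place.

Σ wᵢ·y = 6000×1158 + 4950×500 + 5800×228 + 5550×842 + 5250×469 + 350×607 + 4850×347 + 350×995
  = 20124400
Σ wᵢ·x = 29000×1158 + 7500×500 + 38000×228 + 27500×842 + 33000×469 + 37500×607 + 22000×347 + 32000×995
  = 33582000 + 3750000 + 8664000 + 23155000 + 15477000 + 22762500 + 7634000 + 31840000 = 146864500
Ratio = 20124400 / 146864500 = 0.13702699

0.1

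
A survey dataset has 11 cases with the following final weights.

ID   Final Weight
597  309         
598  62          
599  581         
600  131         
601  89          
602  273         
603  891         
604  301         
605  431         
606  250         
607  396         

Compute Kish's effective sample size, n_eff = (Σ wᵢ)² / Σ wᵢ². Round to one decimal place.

7.6

Σ wᵢ = 309 + 62 + 581 + 131 + 89 + 273 + 891 + 301 + 431 + 250 + 396 = 3714
Σ wᵢ² = 1826056
n_eff = 3714² / 1826056 = 13793796 / 1826056 = 7.5538735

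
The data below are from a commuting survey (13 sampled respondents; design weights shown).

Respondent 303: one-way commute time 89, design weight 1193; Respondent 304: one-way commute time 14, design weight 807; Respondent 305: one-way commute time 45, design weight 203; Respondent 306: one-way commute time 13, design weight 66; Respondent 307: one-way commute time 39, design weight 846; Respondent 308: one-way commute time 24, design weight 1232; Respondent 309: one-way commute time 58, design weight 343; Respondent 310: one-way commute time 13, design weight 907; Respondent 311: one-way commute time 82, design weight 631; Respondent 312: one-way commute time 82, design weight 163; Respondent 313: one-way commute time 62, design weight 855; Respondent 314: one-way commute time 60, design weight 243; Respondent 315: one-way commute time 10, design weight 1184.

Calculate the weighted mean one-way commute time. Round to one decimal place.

42.2

Weighted sum = 366253
Sum of weights = 8673
Weighted mean = 366253 / 8673 = 42.229102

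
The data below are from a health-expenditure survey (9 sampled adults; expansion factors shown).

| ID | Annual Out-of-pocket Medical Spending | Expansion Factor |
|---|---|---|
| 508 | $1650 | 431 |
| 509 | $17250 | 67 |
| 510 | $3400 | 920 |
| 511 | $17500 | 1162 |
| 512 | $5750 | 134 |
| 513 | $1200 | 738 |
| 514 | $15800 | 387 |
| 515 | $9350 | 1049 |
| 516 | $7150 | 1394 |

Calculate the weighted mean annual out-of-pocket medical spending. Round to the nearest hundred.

8400

Weighted sum = 1650×431 + 17250×67 + 3400×920 + 17500×1162 + 5750×134 + 1200×738 + 15800×387 + 9350×1049 + 7150×1394
  = 711150 + 1155750 + 3128000 + 20335000 + 770500 + 885600 + 6114600 + 9808150 + 9967100 = 52875850
Sum of weights = 431 + 67 + 920 + 1162 + 134 + 738 + 387 + 1049 + 1394 = 6282
Weighted mean = 52875850 / 6282 = 8417.0408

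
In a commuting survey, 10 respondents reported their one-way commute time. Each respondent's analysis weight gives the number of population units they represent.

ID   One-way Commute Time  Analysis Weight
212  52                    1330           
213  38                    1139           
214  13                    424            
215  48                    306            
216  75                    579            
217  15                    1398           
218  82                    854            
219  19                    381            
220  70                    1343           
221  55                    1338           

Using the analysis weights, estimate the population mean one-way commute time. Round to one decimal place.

48.6

Weighted sum = 52×1330 + 38×1139 + 13×424 + 48×306 + 75×579 + 15×1398 + 82×854 + 19×381 + 70×1343 + 55×1338
  = 69160 + 43282 + 5512 + 14688 + 43425 + 20970 + 70028 + 7239 + 94010 + 73590 = 441904
Sum of weights = 1330 + 1139 + 424 + 306 + 579 + 1398 + 854 + 381 + 1343 + 1338 = 9092
Weighted mean = 441904 / 9092 = 48.603608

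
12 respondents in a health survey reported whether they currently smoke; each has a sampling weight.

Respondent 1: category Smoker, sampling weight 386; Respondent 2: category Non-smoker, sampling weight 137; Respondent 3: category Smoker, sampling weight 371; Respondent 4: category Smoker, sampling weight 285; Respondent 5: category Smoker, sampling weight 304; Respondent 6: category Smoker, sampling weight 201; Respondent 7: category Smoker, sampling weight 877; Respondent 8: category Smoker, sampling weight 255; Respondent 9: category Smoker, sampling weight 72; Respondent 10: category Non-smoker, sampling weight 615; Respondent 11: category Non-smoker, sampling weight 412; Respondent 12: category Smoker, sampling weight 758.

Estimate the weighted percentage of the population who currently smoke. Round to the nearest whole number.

75

Sum of weights for 'Smoker' = 386 + 371 + 285 + 304 + 201 + 877 + 255 + 72 + 758 = 3509
Total weight = 4673
Weighted proportion = 3509 / 4673 = 0.75090948 → 75.090948%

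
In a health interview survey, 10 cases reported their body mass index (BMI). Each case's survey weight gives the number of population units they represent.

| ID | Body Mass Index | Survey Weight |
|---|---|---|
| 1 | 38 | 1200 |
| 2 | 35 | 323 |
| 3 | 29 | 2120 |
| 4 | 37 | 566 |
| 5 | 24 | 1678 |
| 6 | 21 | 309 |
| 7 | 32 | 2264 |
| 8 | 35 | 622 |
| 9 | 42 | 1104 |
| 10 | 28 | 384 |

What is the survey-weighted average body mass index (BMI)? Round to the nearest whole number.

32

Weighted sum = 38×1200 + 35×323 + 29×2120 + 37×566 + 24×1678 + 21×309 + 32×2264 + 35×622 + 42×1104 + 28×384
  = 45600 + 11305 + 61480 + 20942 + 40272 + 6489 + 72448 + 21770 + 46368 + 10752 = 337426
Sum of weights = 1200 + 323 + 2120 + 566 + 1678 + 309 + 2264 + 622 + 1104 + 384 = 10570
Weighted mean = 337426 / 10570 = 31.92299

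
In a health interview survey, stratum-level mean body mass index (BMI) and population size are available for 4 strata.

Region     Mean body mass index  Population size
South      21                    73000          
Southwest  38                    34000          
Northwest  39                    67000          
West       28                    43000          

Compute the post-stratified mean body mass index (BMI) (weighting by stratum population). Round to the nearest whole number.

31

Σ Nₕ·x̄ₕ = 6642000
Σ Nₕ = 73000 + 34000 + 67000 + 43000 = 217000
Overall mean = 6642000 / 217000 = 30.608295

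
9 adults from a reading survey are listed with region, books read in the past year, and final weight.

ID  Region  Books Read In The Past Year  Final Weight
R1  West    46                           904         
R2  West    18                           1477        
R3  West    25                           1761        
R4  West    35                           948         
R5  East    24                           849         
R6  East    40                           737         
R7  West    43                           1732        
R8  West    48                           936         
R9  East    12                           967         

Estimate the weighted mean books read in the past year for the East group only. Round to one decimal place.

East rows: R5, R6, R9
Weighted sum = 24×849 + 40×737 + 12×967
  = 20376 + 29480 + 11604 = 61460
Sum of weights = 849 + 737 + 967 = 2553
Weighted mean = 61460 / 2553 = 24.073639

24.1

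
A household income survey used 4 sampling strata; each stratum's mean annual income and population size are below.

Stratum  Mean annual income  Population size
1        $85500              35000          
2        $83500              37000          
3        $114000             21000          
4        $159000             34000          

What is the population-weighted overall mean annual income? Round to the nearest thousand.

109000

Σ Nₕ·x̄ₕ = 85500×35000 + 83500×37000 + 114000×21000 + 159000×34000
  = 2992500000 + 3089500000 + 2394000000 + 5406000000 = 13882000000
Σ Nₕ = 35000 + 37000 + 21000 + 34000 = 127000
Overall mean = 13882000000 / 127000 = 109307.09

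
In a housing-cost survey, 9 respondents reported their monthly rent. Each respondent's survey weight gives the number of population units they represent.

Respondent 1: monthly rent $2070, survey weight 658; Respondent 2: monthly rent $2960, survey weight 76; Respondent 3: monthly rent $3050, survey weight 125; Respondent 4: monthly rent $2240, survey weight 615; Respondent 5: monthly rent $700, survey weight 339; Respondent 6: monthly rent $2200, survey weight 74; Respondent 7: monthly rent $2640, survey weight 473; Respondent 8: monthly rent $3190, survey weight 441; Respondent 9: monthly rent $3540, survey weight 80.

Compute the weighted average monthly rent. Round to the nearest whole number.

Weighted sum = 2070×658 + 2960×76 + 3050×125 + 2240×615 + 700×339 + 2200×74 + 2640×473 + 3190×441 + 3540×80
  = 1362060 + 224960 + 381250 + 1377600 + 237300 + 162800 + 1248720 + 1406790 + 283200 = 6684680
Sum of weights = 658 + 76 + 125 + 615 + 339 + 74 + 473 + 441 + 80 = 2881
Weighted mean = 6684680 / 2881 = 2320.2638

2320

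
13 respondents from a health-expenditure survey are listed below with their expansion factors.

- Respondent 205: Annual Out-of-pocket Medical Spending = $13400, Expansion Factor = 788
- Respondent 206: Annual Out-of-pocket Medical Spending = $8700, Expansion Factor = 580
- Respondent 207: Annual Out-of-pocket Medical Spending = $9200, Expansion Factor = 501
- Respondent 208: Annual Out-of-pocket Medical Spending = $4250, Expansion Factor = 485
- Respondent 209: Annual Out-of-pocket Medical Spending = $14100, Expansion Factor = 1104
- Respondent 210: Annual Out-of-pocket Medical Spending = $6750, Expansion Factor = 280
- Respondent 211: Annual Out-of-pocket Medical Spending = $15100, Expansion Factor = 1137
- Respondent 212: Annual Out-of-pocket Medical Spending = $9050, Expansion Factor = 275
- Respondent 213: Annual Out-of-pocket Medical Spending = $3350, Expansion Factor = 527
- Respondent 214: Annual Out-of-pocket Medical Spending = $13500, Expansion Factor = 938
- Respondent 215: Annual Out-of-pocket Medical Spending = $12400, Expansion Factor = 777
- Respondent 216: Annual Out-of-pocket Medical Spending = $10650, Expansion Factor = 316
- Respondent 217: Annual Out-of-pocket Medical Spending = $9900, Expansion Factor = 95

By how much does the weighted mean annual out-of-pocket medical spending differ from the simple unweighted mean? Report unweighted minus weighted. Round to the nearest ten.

Unweighted sum = 130350
Unweighted mean = 130350 / 13 = 10026.923
Weighted sum = 87758650
Sum of weights = 7803
Weighted mean = 87758650 / 7803 = 11246.783
Difference (unweighted minus weighted) = -1219.8602

-1220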